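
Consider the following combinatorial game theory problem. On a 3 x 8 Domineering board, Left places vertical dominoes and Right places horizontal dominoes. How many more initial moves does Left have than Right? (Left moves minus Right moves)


Board is 3 x 8 (rows x cols).
Left (vertical) placements: (rows-1) * cols = 2 * 8 = 16
Right (horizontal) placements: rows * (cols-1) = 3 * 7 = 21
Advantage = Left - Right = 16 - 21 = -5

-5


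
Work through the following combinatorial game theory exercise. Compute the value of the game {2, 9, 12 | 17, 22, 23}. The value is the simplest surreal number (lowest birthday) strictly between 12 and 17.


Left options: {2, 9, 12}, max = 12
Right options: {17, 22, 23}, min = 17
All options are numbers and max(Left) < min(Right), so by the simplicity theorem the value is the simplest (earliest-born) number strictly between 12 and 17.
Integers 13 through 16 all lie strictly between 12 and 17.
Among integers, the simplest (lowest birthday = smallest |n|; 0 is born on day 0, +-n on day n) is 13.
No non-integer in the interval can be simpler: if x is a non-integer in the interval, then floor(x) or ceil(x) also lies in the interval (the interval contains an integer), and both are proper prefixes of x's sign expansion, i.e. born earlier. So the game value is 13.
Game value = 13

13


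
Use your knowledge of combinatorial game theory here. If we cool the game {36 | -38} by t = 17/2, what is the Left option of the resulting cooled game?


Original game: {36 | -38} (a switch {a | b} with a > b).
Cooling by t (for t below the temperature (a - b)/2 = 37) taxes each move by t: {a | b} cooled by t is {a - t | b + t}.
Cooling amount: t = 17/2
Cooled Left option: 36 - 17/2 = 55/2
Cooled Right option: -38 + 17/2 = -59/2
Cooled game: {55/2 | -59/2}
Left option = 55/2

55/2


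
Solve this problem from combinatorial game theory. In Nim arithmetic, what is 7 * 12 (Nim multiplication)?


Nim multiplication is bilinear over XOR: (u XOR v) * w = (u*w) XOR (v*w).
So we split each operand into its bit components and XOR the pairwise Nim products.
7 = 1 + 2 + 4 (as XOR of powers of 2).
12 = 4 + 8 (as XOR of powers of 2).
Using the standard Nim-product table on single bits:
  2*2 = 3,   2*4 = 8,   2*8 = 12,
  4*4 = 6,   4*8 = 11,  8*8 = 13,
and  1*x = x (identity), k*l = l*k (commutative).
Pairwise Nim products:
  1 * 4 = 4
  1 * 8 = 8
  2 * 4 = 8
  2 * 8 = 12
  4 * 4 = 6
  4 * 8 = 11
XOR them: 4 XOR 8 XOR 8 XOR 12 XOR 6 XOR 11 = 5.
Result: 7 * 12 = 5 (in Nim).

5


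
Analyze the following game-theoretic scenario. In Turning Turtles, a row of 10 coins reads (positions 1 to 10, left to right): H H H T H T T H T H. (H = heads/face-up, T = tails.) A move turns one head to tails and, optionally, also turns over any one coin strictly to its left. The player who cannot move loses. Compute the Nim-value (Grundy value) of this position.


Coins: H H H T H T T H T H
Key fact: a single head at position k behaves exactly like a Nim heap of size k (turning it to T and optionally flipping a coin at j < k corresponds to moving the heap from k to j, or to 0), and heads combine as a disjunctive sum (two heads at the same place would cancel, matching j XOR j = 0). So the Nim-value is the XOR of the 1-indexed positions of the heads.
Face-up positions (1-indexed): [1, 2, 3, 5, 8, 10]
XOR 0 with 1: 0 XOR 1 = 1
XOR 1 with 2: 1 XOR 2 = 3
XOR 3 with 3: 3 XOR 3 = 0
XOR 0 with 5: 0 XOR 5 = 5
XOR 5 with 8: 5 XOR 8 = 13
XOR 13 with 10: 13 XOR 10 = 7
Nim-value = 7

7


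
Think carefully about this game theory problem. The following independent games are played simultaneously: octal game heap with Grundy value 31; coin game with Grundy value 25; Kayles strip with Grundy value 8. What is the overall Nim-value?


By the Sprague-Grundy theorem, the Grundy value of a sum of games is the XOR of individual Grundy values.
octal game heap: Grundy value = 31. Running XOR: 0 XOR 31 = 31
coin game: Grundy value = 25. Running XOR: 31 XOR 25 = 6
Kayles strip: Grundy value = 8. Running XOR: 6 XOR 8 = 14
The combined Grundy value is 14.

14


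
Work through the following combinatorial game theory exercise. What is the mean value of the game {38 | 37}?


Game = {38 | 37}, a switch {a | b} with numbers a > b.
Its thermograph has left wall a - t and right wall b + t, which meet at t = (a - b)/2, where both equal (a + b)/2. So the mast (mean value) is at (a + b)/2.
Mean = (38 + (37))/2 = 75/2 = 75/2

75/2


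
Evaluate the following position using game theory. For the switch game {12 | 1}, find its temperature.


The game is {12 | 1}, a switch {a | b} with numbers a > b.
Cooling {a | b} by t gives {a - t | b + t}, which stops being hot when a - t = b + t, i.e. at t = (a - b)/2. So the temperature of a switch is (a - b)/2.
Temperature = (Left option - Right option) / 2
= (12 - (1)) / 2
= 11 / 2
= 11/2

11/2


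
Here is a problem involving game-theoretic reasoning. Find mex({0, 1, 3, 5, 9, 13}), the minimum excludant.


Set = {0, 1, 3, 5, 9, 13}
0 is in the set.
1 is in the set.
2 is NOT in the set. This is the mex.
mex = 2

2


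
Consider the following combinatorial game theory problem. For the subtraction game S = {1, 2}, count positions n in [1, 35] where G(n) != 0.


Subtraction set S = {1, 2}, so G(n) = n mod 3.
G(n) = 0 when n is a multiple of 3.
Multiples of 3 in [1, 35]: 11
N-positions (nonzero Grundy) = 35 - 11 = 24

24


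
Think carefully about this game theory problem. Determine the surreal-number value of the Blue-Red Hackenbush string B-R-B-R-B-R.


Edges (from ground): B-R-B-R-B-R
By Berlekamp's sign-expansion rule, a Blue-Red Hackenbush stalk has the value of the surreal number whose sign sequence is the edge sequence with B -> + and R -> -.
Sign sequence: +-+-+-
Trace the sign expansion in the surreal number tree, starting from 0:
Edge 1: B (sign +) -> bounds (0, +inf), value = 1
Edge 2: R (sign -) -> bounds (0, 1), value = 1/2
Edge 3: B (sign +) -> bounds (1/2, 1), value = 3/4
Edge 4: R (sign -) -> bounds (1/2, 3/4), value = 5/8
Edge 5: B (sign +) -> bounds (5/8, 3/4), value = 11/16
Edge 6: R (sign -) -> bounds (5/8, 11/16), value = 21/32
Game value = 21/32

21/32


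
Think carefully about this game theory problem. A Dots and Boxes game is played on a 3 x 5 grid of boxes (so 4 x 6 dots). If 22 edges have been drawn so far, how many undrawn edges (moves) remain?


Grid: 3 x 5 boxes, i.e. 4 rows and 6 columns of dots.
Horizontal edges: (rows + 1) * cols = 4 * 5 = 20
Vertical edges: rows * (cols + 1) = 3 * 6 = 18
Total edges: 20 + 18 = 38
Edges drawn: 22
Remaining: 38 - 22 = 16

16


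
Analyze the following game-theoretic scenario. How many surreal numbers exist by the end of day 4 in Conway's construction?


Day 0: {|} = 0 is born. Count = 1.
Day n: the number of surreal numbers born by day n is 2^(n+1) - 1.
By day 0: 2^1 - 1 = 1
By day 1: 2^2 - 1 = 3
By day 2: 2^3 - 1 = 7
By day 3: 2^4 - 1 = 15
By day 4: 2^5 - 1 = 31
By day 4: 31 surreal numbers.

31


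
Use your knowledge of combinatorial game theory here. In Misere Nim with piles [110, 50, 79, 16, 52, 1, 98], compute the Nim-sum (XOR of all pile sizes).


We need the XOR (exclusive or) of all pile sizes.
After XOR-ing pile 1 (size 110): 0 XOR 110 = 110
After XOR-ing pile 2 (size 50): 110 XOR 50 = 92
After XOR-ing pile 3 (size 79): 92 XOR 79 = 19
After XOR-ing pile 4 (size 16): 19 XOR 16 = 3
After XOR-ing pile 5 (size 52): 3 XOR 52 = 55
After XOR-ing pile 6 (size 1): 55 XOR 1 = 54
After XOR-ing pile 7 (size 98): 54 XOR 98 = 84
The Nim-value of this position is 84.

84


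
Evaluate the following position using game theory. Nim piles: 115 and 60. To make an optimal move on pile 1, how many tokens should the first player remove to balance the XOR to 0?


Piles: 115 and 60
Current XOR: 115 XOR 60 = 79 (non-zero, so this is an N-position).
To make the XOR zero, we need to find a move that balances the piles.
For pile 1 (size 115): target = 115 XOR 79 = 60
We reduce pile 1 from 115 to 60.
Tokens removed: 115 - 60 = 55
Verification: 60 XOR 60 = 0

55


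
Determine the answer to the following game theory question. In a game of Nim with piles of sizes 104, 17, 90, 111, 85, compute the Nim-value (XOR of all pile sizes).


We need the XOR (exclusive or) of all pile sizes.
After XOR-ing pile 1 (size 104): 0 XOR 104 = 104
After XOR-ing pile 2 (size 17): 104 XOR 17 = 121
After XOR-ing pile 3 (size 90): 121 XOR 90 = 35
After XOR-ing pile 4 (size 111): 35 XOR 111 = 76
After XOR-ing pile 5 (size 85): 76 XOR 85 = 25
The Nim-value of this position is 25.

25


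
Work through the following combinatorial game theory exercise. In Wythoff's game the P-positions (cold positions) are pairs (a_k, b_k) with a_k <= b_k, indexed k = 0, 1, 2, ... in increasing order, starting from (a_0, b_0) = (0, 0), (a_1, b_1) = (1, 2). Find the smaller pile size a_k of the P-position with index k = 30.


By Wythoff's theorem, a_k = floor(k * phi) and b_k = floor(k * phi^2) = a_k + k, where phi = (1 + sqrt(5))/2 is the golden ratio.
phi = (1 + sqrt(5))/2 = 1.618034
k = 30
k * phi = 30 * 1.618034 = 48.541020
a_30 = floor(k * phi) = 48

48


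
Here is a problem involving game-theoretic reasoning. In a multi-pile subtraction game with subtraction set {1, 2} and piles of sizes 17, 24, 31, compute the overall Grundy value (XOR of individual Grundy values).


Subtraction set: {1, 2}
For this subtraction set, G(n) = n mod 3 (period = max + 1 = 3).
Pile 1 (size 17): G(17) = 17 mod 3 = 2
Pile 2 (size 24): G(24) = 24 mod 3 = 0
Pile 3 (size 31): G(31) = 31 mod 3 = 1
Total Grundy value = XOR of all: 2 XOR 0 XOR 1 = 3

3


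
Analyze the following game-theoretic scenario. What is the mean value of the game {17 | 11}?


Game = {17 | 11}, a switch {a | b} with numbers a > b.
Its thermograph has left wall a - t and right wall b + t, which meet at t = (a - b)/2, where both equal (a + b)/2. So the mast (mean value) is at (a + b)/2.
Mean = (17 + (11))/2 = 28/2 = 14

14


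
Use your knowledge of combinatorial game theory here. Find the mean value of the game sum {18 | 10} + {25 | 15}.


G1 = {18 | 10}, G2 = {25 | 15}
Each is a switch {a | b} with numbers a > b; its mean value is (a + b)/2, and mean value is additive over game sums: m(G1 + G2) = m(G1) + m(G2).
Mean of G1 = (18 + (10))/2 = 28/2 = 14
Mean of G2 = (25 + (15))/2 = 40/2 = 20
Mean of G1 + G2 = 14 + 20 = 34

34


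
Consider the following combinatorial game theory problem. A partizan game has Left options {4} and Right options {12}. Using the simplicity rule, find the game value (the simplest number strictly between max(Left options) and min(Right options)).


Left options: {4}, max = 4
Right options: {12}, min = 12
All options are numbers and max(Left) < min(Right), so by the simplicity theorem the value is the simplest (earliest-born) number strictly between 4 and 12.
Integers 5 through 11 all lie strictly between 4 and 12.
Among integers, the simplest (lowest birthday = smallest |n|; 0 is born on day 0, +-n on day n) is 5.
No non-integer in the interval can be simpler: if x is a non-integer in the interval, then floor(x) or ceil(x) also lies in the interval (the interval contains an integer), and both are proper prefixes of x's sign expansion, i.e. born earlier. So the game value is 5.
Game value = 5

5


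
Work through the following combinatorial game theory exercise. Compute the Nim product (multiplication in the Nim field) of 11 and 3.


Nim multiplication is bilinear over XOR: (u XOR v) * w = (u*w) XOR (v*w).
So we split each operand into its bit components and XOR the pairwise Nim products.
11 = 1 + 2 + 8 (as XOR of powers of 2).
3 = 1 + 2 (as XOR of powers of 2).
Using the standard Nim-product table on single bits:
  2*2 = 3,   2*4 = 8,   2*8 = 12,
  4*4 = 6,   4*8 = 11,  8*8 = 13,
and  1*x = x (identity), k*l = l*k (commutative).
Pairwise Nim products:
  1 * 1 = 1
  1 * 2 = 2
  2 * 1 = 2
  2 * 2 = 3
  8 * 1 = 8
  8 * 2 = 12
XOR them: 1 XOR 2 XOR 2 XOR 3 XOR 8 XOR 12 = 6.
Result: 11 * 3 = 6 (in Nim).

6


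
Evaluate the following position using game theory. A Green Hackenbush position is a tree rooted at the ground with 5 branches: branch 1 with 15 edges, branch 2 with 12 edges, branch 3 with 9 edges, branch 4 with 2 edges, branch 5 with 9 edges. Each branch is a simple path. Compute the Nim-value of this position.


The tree has 5 branches from the ground vertex.
In Green Hackenbush, the Nim-value of a simple path of length k is k.
Branch 1: length 15, Nim-value = 15
Branch 2: length 12, Nim-value = 12
Branch 3: length 9, Nim-value = 9
Branch 4: length 2, Nim-value = 2
Branch 5: length 9, Nim-value = 9
Total Nim-value = XOR of all branch values:
0 XOR 15 = 15
15 XOR 12 = 3
3 XOR 9 = 10
10 XOR 2 = 8
8 XOR 9 = 1
Nim-value of the tree = 1

1


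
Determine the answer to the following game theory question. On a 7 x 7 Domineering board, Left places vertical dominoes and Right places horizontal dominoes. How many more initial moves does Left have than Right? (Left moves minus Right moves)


Board is 7 x 7 (rows x cols).
Left (vertical) placements: (rows-1) * cols = 6 * 7 = 42
Right (horizontal) placements: rows * (cols-1) = 7 * 6 = 42
Advantage = Left - Right = 42 - 42 = 0

0


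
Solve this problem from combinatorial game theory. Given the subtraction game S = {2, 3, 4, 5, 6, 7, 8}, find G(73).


The subtraction set is S = {2, 3, 4, 5, 6, 7, 8}.
G(k) = mex{ G(k - s) : s in S, s <= k }. We compute iteratively: G(0) = 0.
G(1) = mex({}) = 0
G(2) = mex({0}) = 1
G(3) = mex({0}) = 1
G(4) = mex({0, 1}) = 2
G(5) = mex({0, 1}) = 2
G(6) = mex({0, 1, 2}) = 3
G(7) = mex({0, 1, 2}) = 3
G(8) = mex({0, 1, 2, 3}) = 4
G(9) = mex({0, 1, 2, 3}) = 4
G(10) = mex({1, 2, 3, 4}) = 0
G(11) = mex({1, 2, 3, 4}) = 0
G(12) = mex({0, 2, 3, 4}) = 1
G(13) = mex({0, 2, 3, 4}) = 1
G(14) = mex({0, 1, 3, 4}) = 2
G(15) = mex({0, 1, 3, 4}) = 2
G(16) = mex({0, 1, 2, 4}) = 3
G(17) = mex({0, 1, 2, 4}) = 3
Observe that G(10)..G(17) = 0, 0, 1, 1, 2, 2, 3, 3 repeats G(0)..G(7) = 0, 0, 1, 1, 2, 2, 3, 3.
For k >= max(S) = 8, G(k) is determined by the previous 8 values G(k-8)..G(k-1); a window of 8 consecutive values has recurred shifted by 10, so by induction G(k + 10) = G(k) for all k >= 0: the sequence is periodic from the start with period 10.
One period: G(0..9) = 0, 0, 1, 1, 2, 2, 3, 3, 4, 4.
73 mod 10 = 3, so G(73) = G(3) = 1.

1


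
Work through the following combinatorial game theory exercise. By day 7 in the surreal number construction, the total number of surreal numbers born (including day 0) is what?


Day 0: {|} = 0 is born. Count = 1.
Day n: the number of surreal numbers born by day n is 2^(n+1) - 1.
By day 0: 2^1 - 1 = 1
By day 1: 2^2 - 1 = 3
By day 2: 2^3 - 1 = 7
By day 3: 2^4 - 1 = 15
By day 4: 2^5 - 1 = 31
By day 5: 2^6 - 1 = 63
By day 6: 2^7 - 1 = 127
By day 7: 2^8 - 1 = 255
By day 7: 255 surreal numbers.

255


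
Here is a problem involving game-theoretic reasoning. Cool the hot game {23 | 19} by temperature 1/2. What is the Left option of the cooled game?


Original game: {23 | 19} (a switch {a | b} with a > b).
Cooling by t (for t below the temperature (a - b)/2 = 2) taxes each move by t: {a | b} cooled by t is {a - t | b + t}.
Cooling amount: t = 1/2
Cooled Left option: 23 - 1/2 = 45/2
Cooled Right option: 19 + 1/2 = 39/2
Cooled game: {45/2 | 39/2}
Left option = 45/2

45/2


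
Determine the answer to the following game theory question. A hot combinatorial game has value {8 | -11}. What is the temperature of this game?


The game is {8 | -11}, a switch {a | b} with numbers a > b.
Cooling {a | b} by t gives {a - t | b + t}, which stops being hot when a - t = b + t, i.e. at t = (a - b)/2. So the temperature of a switch is (a - b)/2.
Temperature = (Left option - Right option) / 2
= (8 - (-11)) / 2
= 19 / 2
= 19/2

19/2


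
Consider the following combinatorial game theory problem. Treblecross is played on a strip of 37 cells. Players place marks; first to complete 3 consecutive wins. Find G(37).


Treblecross: place X on empty cells; 3-in-a-row wins.
Playing within two cells of an existing X lets the opponent win at once, so sensible play treats the cells i-2..i+2 around each X as dead. The player left with no safe cell loses, so this is a normal-play take-away game on strips of safe cells.
Placing X at cell i (0-indexed) of a strip of k safe cells leaves independent strips of sizes max(0, i-2) and max(0, k-i-3). Hence G(k) = mex{ G(max(0,i-2)) XOR G(max(0,k-i-3)) : 0 <= i < k }, with G(0) = 0.
G(1): splits (0,0):0^0=0 -> mex({0}) = 1
G(2): splits (0,0):0^0=0 -> mex({0}) = 1
G(3): splits (0,0):0^0=0 -> mex({0}) = 1
G(4): splits (0,1):0^1=1 (0,0):0^0=0 -> mex({0, 1}) = 2
G(5): splits (0,2):0^1=1 (0,1):0^1=1 (0,0):0^0=0 -> mex({0, 1}) = 2
G(6) = mex({1}) = 0
G(7) = mex({0, 1, 2}) = 3
G(8) = mex({0, 1, 2}) = 3
G(9) = mex({0, 2}) = 1
G(10) = mex({0, 2, 3}) = 1
G(11) = mex({0, 3}) = 1
G(12) = mex({1, 3}) = 0
G(13) = mex({0, 1, 2, 3}) = 4
G(14) = mex({0, 1, 2}) = 3
G(15) = mex({0, 1, 2}) = 3
G(16) = mex({0, 1, 2, 4}) = 3
G(17) = mex({0, 1, 3, 4}) = 2
G(18) = mex({0, 1, 3, 4}) = 2
G(19) = mex({0, 1, 3, 5}) = 2
G(20) = mex({0, 1, 2, 3, 5}) = 4
G(21) = mex({0, 1, 2, 3, 5}) = 4
G(22) = mex({1, 2, 6}) = 0
G(23) = mex({0, 1, 2, 3, 4, 6}) = 5
G(24) = mex({0, 1, 2, 3, 4}) = 5
G(25) = mex({0, 1, 3, 4, 7}) = 2
G(26) = mex({0, 1, 3, 4, 5, 7}) = 2
G(27) = mex({0, 1, 3, 5}) = 2
G(28) = mex({0, 1, 2, 5}) = 3
G(29) = mex({0, 1, 2, 4, 5, 6}) = 3
G(30) = mex({1, 2, 4, 6}) = 0
G(31) = mex({0, 1, 2, 3, 4, 6}) = 5
G(32) = mex({1, 2, 3, 4, 7}) = 0
G(33) = mex({0, 3, 7}) = 1
G(34) = mex({0, 2, 3, 5, 7}) = 1
G(35) = mex({0, 2, 3, 5, 6}) = 1
G(36) = mex({0, 1, 2, 5, 6}) = 3
G(37) = mex({0, 1, 2, 4, 5, 6}) = 3
Therefore G(37) = 3.

3


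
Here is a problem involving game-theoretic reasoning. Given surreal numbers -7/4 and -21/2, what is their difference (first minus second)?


x = -7/4, y = -21/2
Converting to common denominator: 4
x = -7/4, y = -42/4
x - y = -7/4 - -21/2 = 35/4

35/4


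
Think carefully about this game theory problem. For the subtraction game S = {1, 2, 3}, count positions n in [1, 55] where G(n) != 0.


Subtraction set S = {1, 2, 3}, so G(n) = n mod 4.
G(n) = 0 when n is a multiple of 4.
Multiples of 4 in [1, 55]: 13
N-positions (nonzero Grundy) = 55 - 13 = 42

42


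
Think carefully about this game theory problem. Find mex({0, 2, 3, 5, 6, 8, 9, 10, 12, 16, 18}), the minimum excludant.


Set = {0, 2, 3, 5, 6, 8, 9, 10, 12, 16, 18}
0 is in the set.
1 is NOT in the set. This is the mex.
mex = 1

1


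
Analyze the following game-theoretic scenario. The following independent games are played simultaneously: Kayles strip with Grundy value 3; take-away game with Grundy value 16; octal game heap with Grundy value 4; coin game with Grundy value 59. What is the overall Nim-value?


By the Sprague-Grundy theorem, the Grundy value of a sum of games is the XOR of individual Grundy values.
Kayles strip: Grundy value = 3. Running XOR: 0 XOR 3 = 3
take-away game: Grundy value = 16. Running XOR: 3 XOR 16 = 19
octal game heap: Grundy value = 4. Running XOR: 19 XOR 4 = 23
coin game: Grundy value = 59. Running XOR: 23 XOR 59 = 44
The combined Grundy value is 44.

44


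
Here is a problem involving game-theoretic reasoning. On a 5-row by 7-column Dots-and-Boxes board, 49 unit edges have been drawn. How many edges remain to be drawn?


Grid: 5 x 7 boxes, i.e. 6 rows and 8 columns of dots.
Horizontal edges: (rows + 1) * cols = 6 * 7 = 42
Vertical edges: rows * (cols + 1) = 5 * 8 = 40
Total edges: 42 + 40 = 82
Edges drawn: 49
Remaining: 82 - 49 = 33

33


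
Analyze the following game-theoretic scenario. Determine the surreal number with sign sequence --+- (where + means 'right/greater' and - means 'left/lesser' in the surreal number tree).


Sign expansion: --+-
Rule: track bounds (lo, hi), initially (-inf, +inf). On '+', the current value becomes lo and we move to the simplest number in (value, hi): value + 1 if hi = +inf, otherwise the midpoint (value + hi)/2. On '-', the current value becomes hi and we move to value - 1 if lo = -inf, otherwise the midpoint (lo + value)/2.
Start at 0.
Step 1: sign = -, move left. Bounds: (-inf, 0). Value = -1
Step 2: sign = -, move left. Bounds: (-inf, -1). Value = -2
Step 3: sign = +, move right. Bounds: (-2, -1). Value = -3/2
Step 4: sign = -, move left. Bounds: (-2, -3/2). Value = -7/4
The surreal number with sign expansion --+- is -7/4.

-7/4


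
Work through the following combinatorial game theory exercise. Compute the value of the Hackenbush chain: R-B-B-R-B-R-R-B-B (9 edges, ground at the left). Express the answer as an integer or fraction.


Edges (from ground): R-B-B-R-B-R-R-B-B
By Berlekamp's sign-expansion rule, a Blue-Red Hackenbush stalk has the value of the surreal number whose sign sequence is the edge sequence with B -> + and R -> -.
Sign sequence: -++-+--++
Trace the sign expansion in the surreal number tree, starting from 0:
Edge 1: R (sign -) -> bounds (-inf, 0), value = -1
Edge 2: B (sign +) -> bounds (-1, 0), value = -1/2
Edge 3: B (sign +) -> bounds (-1/2, 0), value = -1/4
Edge 4: R (sign -) -> bounds (-1/2, -1/4), value = -3/8
Edge 5: B (sign +) -> bounds (-3/8, -1/4), value = -5/16
Edge 6: R (sign -) -> bounds (-3/8, -5/16), value = -11/32
Edge 7: R (sign -) -> bounds (-3/8, -11/32), value = -23/64
Edge 8: B (sign +) -> bounds (-23/64, -11/32), value = -45/128
Edge 9: B (sign +) -> bounds (-45/128, -11/32), value = -89/256
Game value = -89/256

-89/256


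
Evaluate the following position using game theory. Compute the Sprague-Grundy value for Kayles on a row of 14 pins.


Kayles: a move removes 1 or 2 adjacent pins from a contiguous row.
Removing pins from a row of k leaves two independent rows (a, b) with a + b = k - 1 (one pin) or a + b = k - 2 (two pins); an end removal gives a = 0.
By Sprague-Grundy, G(k) = mex{ G(a) XOR G(b) } over all these splits. G(0) = 0.
G(1): splits (0,0):0^0=0 -> mex({0}) = 1
G(2): splits (0,1):0^1=1 (0,0):0^0=0 -> mex({0, 1}) = 2
G(3): splits (0,2):0^2=2 (1,1):1^1=0 (0,1):0^1=1 -> mex({0, 1, 2}) = 3
G(4): splits (0,3):0^3=3 (1,2):1^2=3 (0,2):0^2=2 (1,1):1^1=0 -> mex({0, 2, 3}) = 1
G(5): splits (0,4):0^1=1 (1,3):1^3=2 (2,2):2^2=0 (0,3):0^3=3 (1,2):1^2=3 -> mex({0, 1, 2, 3}) = 4
G(6) = mex({0, 1, 2, 4}) = 3
G(7) = mex({0, 1, 3, 4, 5}) = 2
G(8) = mex({0, 2, 3, 5, 6}) = 1
G(9) = mex({0, 1, 2, 3, 6, 7}) = 4
G(10) = mex({0, 1, 3, 4, 5, 7}) = 2
G(11) = mex({0, 1, 2, 3, 4, 5}) = 6
G(12) = mex({0, 1, 2, 3, 5, 6, 7}) = 4
G(13) = mex({0, 2, 3, 4, 6, 7}) = 1
G(14) = mex({0, 1, 4, 5, 6, 7}) = 2
Therefore G(14) = 2.

2


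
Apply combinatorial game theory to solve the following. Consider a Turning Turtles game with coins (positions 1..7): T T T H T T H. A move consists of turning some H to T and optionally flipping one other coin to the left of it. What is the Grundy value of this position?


Coins: T T T H T T H
Key fact: a single head at position k behaves exactly like a Nim heap of size k (turning it to T and optionally flipping a coin at j < k corresponds to moving the heap from k to j, or to 0), and heads combine as a disjunctive sum (two heads at the same place would cancel, matching j XOR j = 0). So the Nim-value is the XOR of the 1-indexed positions of the heads.
Face-up positions (1-indexed): [4, 7]
XOR 0 with 4: 0 XOR 4 = 4
XOR 4 with 7: 4 XOR 7 = 3
Nim-value = 3

3


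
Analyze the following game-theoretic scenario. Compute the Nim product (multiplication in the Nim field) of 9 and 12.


Nim multiplication is bilinear over XOR: (u XOR v) * w = (u*w) XOR (v*w).
So we split each operand into its bit components and XOR the pairwise Nim products.
9 = 1 + 8 (as XOR of powers of 2).
12 = 4 + 8 (as XOR of powers of 2).
Using the standard Nim-product table on single bits:
  2*2 = 3,   2*4 = 8,   2*8 = 12,
  4*4 = 6,   4*8 = 11,  8*8 = 13,
and  1*x = x (identity), k*l = l*k (commutative).
Pairwise Nim products:
  1 * 4 = 4
  1 * 8 = 8
  8 * 4 = 11
  8 * 8 = 13
XOR them: 4 XOR 8 XOR 11 XOR 13 = 10.
Result: 9 * 12 = 10 (in Nim).

10


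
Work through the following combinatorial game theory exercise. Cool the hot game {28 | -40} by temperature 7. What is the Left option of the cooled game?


Original game: {28 | -40} (a switch {a | b} with a > b).
Cooling by t (for t below the temperature (a - b)/2 = 34) taxes each move by t: {a | b} cooled by t is {a - t | b + t}.
Cooling amount: t = 7
Cooled Left option: 28 - 7 = 21
Cooled Right option: -40 + 7 = -33
Cooled game: {21 | -33}
Left option = 21

21


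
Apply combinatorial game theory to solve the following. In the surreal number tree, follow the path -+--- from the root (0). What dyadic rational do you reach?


Sign expansion: -+---
Rule: track bounds (lo, hi), initially (-inf, +inf). On '+', the current value becomes lo and we move to the simplest number in (value, hi): value + 1 if hi = +inf, otherwise the midpoint (value + hi)/2. On '-', the current value becomes hi and we move to value - 1 if lo = -inf, otherwise the midpoint (lo + value)/2.
Start at 0.
Step 1: sign = -, move left. Bounds: (-inf, 0). Value = -1
Step 2: sign = +, move right. Bounds: (-1, 0). Value = -1/2
Step 3: sign = -, move left. Bounds: (-1, -1/2). Value = -3/4
Step 4: sign = -, move left. Bounds: (-1, -3/4). Value = -7/8
Step 5: sign = -, move left. Bounds: (-1, -7/8). Value = -15/16
The surreal number with sign expansion -+--- is -15/16.

-15/16


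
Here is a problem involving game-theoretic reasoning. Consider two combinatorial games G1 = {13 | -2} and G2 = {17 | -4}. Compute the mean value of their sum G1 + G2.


G1 = {13 | -2}, G2 = {17 | -4}
Each is a switch {a | b} with numbers a > b; its mean value is (a + b)/2, and mean value is additive over game sums: m(G1 + G2) = m(G1) + m(G2).
Mean of G1 = (13 + (-2))/2 = 11/2 = 11/2
Mean of G2 = (17 + (-4))/2 = 13/2 = 13/2
Mean of G1 + G2 = 11/2 + 13/2 = 12

12


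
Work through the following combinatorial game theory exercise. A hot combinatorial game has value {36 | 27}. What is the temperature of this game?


The game is {36 | 27}, a switch {a | b} with numbers a > b.
Cooling {a | b} by t gives {a - t | b + t}, which stops being hot when a - t = b + t, i.e. at t = (a - b)/2. So the temperature of a switch is (a - b)/2.
Temperature = (Left option - Right option) / 2
= (36 - (27)) / 2
= 9 / 2
= 9/2

9/2


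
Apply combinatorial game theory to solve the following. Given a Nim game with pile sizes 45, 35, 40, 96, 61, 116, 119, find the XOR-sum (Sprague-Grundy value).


We need the XOR (exclusive or) of all pile sizes.
After XOR-ing pile 1 (size 45): 0 XOR 45 = 45
After XOR-ing pile 2 (size 35): 45 XOR 35 = 14
After XOR-ing pile 3 (size 40): 14 XOR 40 = 38
After XOR-ing pile 4 (size 96): 38 XOR 96 = 70
After XOR-ing pile 5 (size 61): 70 XOR 61 = 123
After XOR-ing pile 6 (size 116): 123 XOR 116 = 15
After XOR-ing pile 7 (size 119): 15 XOR 119 = 120
The Nim-value of this position is 120.

120


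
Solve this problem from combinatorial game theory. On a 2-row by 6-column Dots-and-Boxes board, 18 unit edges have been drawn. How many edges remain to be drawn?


Grid: 2 x 6 boxes, i.e. 3 rows and 7 columns of dots.
Horizontal edges: (rows + 1) * cols = 3 * 6 = 18
Vertical edges: rows * (cols + 1) = 2 * 7 = 14
Total edges: 18 + 14 = 32
Edges drawn: 18
Remaining: 32 - 18 = 14

14


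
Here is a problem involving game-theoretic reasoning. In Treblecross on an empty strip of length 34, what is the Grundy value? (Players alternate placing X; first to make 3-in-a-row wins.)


Treblecross: place X on empty cells; 3-in-a-row wins.
Playing within two cells of an existing X lets the opponent win at once, so sensible play treats the cells i-2..i+2 around each X as dead. The player left with no safe cell loses, so this is a normal-play take-away game on strips of safe cells.
Placing X at cell i (0-indexed) of a strip of k safe cells leaves independent strips of sizes max(0, i-2) and max(0, k-i-3). Hence G(k) = mex{ G(max(0,i-2)) XOR G(max(0,k-i-3)) : 0 <= i < k }, with G(0) = 0.
G(1): splits (0,0):0^0=0 -> mex({0}) = 1
G(2): splits (0,0):0^0=0 -> mex({0}) = 1
G(3): splits (0,0):0^0=0 -> mex({0}) = 1
G(4): splits (0,1):0^1=1 (0,0):0^0=0 -> mex({0, 1}) = 2
G(5): splits (0,2):0^1=1 (0,1):0^1=1 (0,0):0^0=0 -> mex({0, 1}) = 2
G(6) = mex({1}) = 0
G(7) = mex({0, 1, 2}) = 3
G(8) = mex({0, 1, 2}) = 3
G(9) = mex({0, 2}) = 1
G(10) = mex({0, 2, 3}) = 1
G(11) = mex({0, 3}) = 1
G(12) = mex({1, 3}) = 0
G(13) = mex({0, 1, 2, 3}) = 4
G(14) = mex({0, 1, 2}) = 3
G(15) = mex({0, 1, 2}) = 3
G(16) = mex({0, 1, 2, 4}) = 3
G(17) = mex({0, 1, 3, 4}) = 2
G(18) = mex({0, 1, 3, 4}) = 2
G(19) = mex({0, 1, 3, 5}) = 2
G(20) = mex({0, 1, 2, 3, 5}) = 4
G(21) = mex({0, 1, 2, 3, 5}) = 4
G(22) = mex({1, 2, 6}) = 0
G(23) = mex({0, 1, 2, 3, 4, 6}) = 5
G(24) = mex({0, 1, 2, 3, 4}) = 5
G(25) = mex({0, 1, 3, 4, 7}) = 2
G(26) = mex({0, 1, 3, 4, 5, 7}) = 2
G(27) = mex({0, 1, 3, 5}) = 2
G(28) = mex({0, 1, 2, 5}) = 3
G(29) = mex({0, 1, 2, 4, 5, 6}) = 3
G(30) = mex({1, 2, 4, 6}) = 0
G(31) = mex({0, 1, 2, 3, 4, 6}) = 5
G(32) = mex({1, 2, 3, 4, 7}) = 0
G(33) = mex({0, 3, 7}) = 1
G(34) = mex({0, 2, 3, 5, 7}) = 1
Therefore G(34) = 1.

1


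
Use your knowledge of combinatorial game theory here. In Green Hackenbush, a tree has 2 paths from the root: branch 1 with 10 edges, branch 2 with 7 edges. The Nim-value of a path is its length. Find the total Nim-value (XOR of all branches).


The tree has 2 branches from the ground vertex.
In Green Hackenbush, the Nim-value of a simple path of length k is k.
Branch 1: length 10, Nim-value = 10
Branch 2: length 7, Nim-value = 7
Total Nim-value = XOR of all branch values:
0 XOR 10 = 10
10 XOR 7 = 13
Nim-value of the tree = 13

13


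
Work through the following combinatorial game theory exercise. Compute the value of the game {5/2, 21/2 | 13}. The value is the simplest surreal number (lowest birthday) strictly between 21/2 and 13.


Left options: {5/2, 21/2}, max = 21/2
Right options: {13}, min = 13
All options are numbers and max(Left) < min(Right), so by the simplicity theorem the value is the simplest (earliest-born) number strictly between 21/2 and 13.
Integers 11 through 12 all lie strictly between 21/2 and 13.
Among integers, the simplest (lowest birthday = smallest |n|; 0 is born on day 0, +-n on day n) is 11.
No non-integer in the interval can be simpler: if x is a non-integer in the interval, then floor(x) or ceil(x) also lies in the interval (the interval contains an integer), and both are proper prefixes of x's sign expansion, i.e. born earlier. So the game value is 11.
Game value = 11

11


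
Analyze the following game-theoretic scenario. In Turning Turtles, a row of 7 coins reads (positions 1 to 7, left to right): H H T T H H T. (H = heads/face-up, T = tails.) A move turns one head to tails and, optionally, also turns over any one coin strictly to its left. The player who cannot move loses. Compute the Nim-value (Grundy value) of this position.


Coins: H H T T H H T
Key fact: a single head at position k behaves exactly like a Nim heap of size k (turning it to T and optionally flipping a coin at j < k corresponds to moving the heap from k to j, or to 0), and heads combine as a disjunctive sum (two heads at the same place would cancel, matching j XOR j = 0). So the Nim-value is the XOR of the 1-indexed positions of the heads.
Face-up positions (1-indexed): [1, 2, 5, 6]
XOR 0 with 1: 0 XOR 1 = 1
XOR 1 with 2: 1 XOR 2 = 3
XOR 3 with 5: 3 XOR 5 = 6
XOR 6 with 6: 6 XOR 6 = 0
Nim-value = 0

0


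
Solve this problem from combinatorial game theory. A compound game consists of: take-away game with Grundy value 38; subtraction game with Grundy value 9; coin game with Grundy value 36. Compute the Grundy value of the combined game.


By the Sprague-Grundy theorem, the Grundy value of a sum of games is the XOR of individual Grundy values.
take-away game: Grundy value = 38. Running XOR: 0 XOR 38 = 38
subtraction game: Grundy value = 9. Running XOR: 38 XOR 9 = 47
coin game: Grundy value = 36. Running XOR: 47 XOR 36 = 11
The combined Grundy value is 11.

11


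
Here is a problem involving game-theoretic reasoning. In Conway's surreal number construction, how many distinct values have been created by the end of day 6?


Day 0: {|} = 0 is born. Count = 1.
Day n: the number of surreal numbers born by day n is 2^(n+1) - 1.
By day 0: 2^1 - 1 = 1
By day 1: 2^2 - 1 = 3
By day 2: 2^3 - 1 = 7
By day 3: 2^4 - 1 = 15
By day 4: 2^5 - 1 = 31
By day 5: 2^6 - 1 = 63
By day 6: 2^7 - 1 = 127
By day 6: 127 surreal numbers.

127


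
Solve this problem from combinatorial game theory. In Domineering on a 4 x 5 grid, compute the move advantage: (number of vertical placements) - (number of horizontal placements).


Board is 4 x 5 (rows x cols).
Left (vertical) placements: (rows-1) * cols = 3 * 5 = 15
Right (horizontal) placements: rows * (cols-1) = 4 * 4 = 16
Advantage = Left - Right = 15 - 16 = -1

-1


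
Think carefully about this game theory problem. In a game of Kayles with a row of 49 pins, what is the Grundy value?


Kayles: a move removes 1 or 2 adjacent pins from a contiguous row.
Removing pins from a row of k leaves two independent rows (a, b) with a + b = k - 1 (one pin) or a + b = k - 2 (two pins); an end removal gives a = 0.
By Sprague-Grundy, G(k) = mex{ G(a) XOR G(b) } over all these splits. G(0) = 0.
G(1): splits (0,0):0^0=0 -> mex({0}) = 1
G(2): splits (0,1):0^1=1 (0,0):0^0=0 -> mex({0, 1}) = 2
G(3): splits (0,2):0^2=2 (1,1):1^1=0 (0,1):0^1=1 -> mex({0, 1, 2}) = 3
G(4): splits (0,3):0^3=3 (1,2):1^2=3 (0,2):0^2=2 (1,1):1^1=0 -> mex({0, 2, 3}) = 1
G(5): splits (0,4):0^1=1 (1,3):1^3=2 (2,2):2^2=0 (0,3):0^3=3 (1,2):1^2=3 -> mex({0, 1, 2, 3}) = 4
G(6) = mex({0, 1, 2, 4}) = 3
G(7) = mex({0, 1, 3, 4, 5}) = 2
G(8) = mex({0, 2, 3, 5, 6}) = 1
G(9) = mex({0, 1, 2, 3, 6, 7}) = 4
G(10) = mex({0, 1, 3, 4, 5, 7}) = 2
G(11) = mex({0, 1, 2, 3, 4, 5}) = 6
G(12) = mex({0, 1, 2, 3, 5, 6, 7}) = 4
G(13) = mex({0, 2, 3, 4, 6, 7}) = 1
G(14) = mex({0, 1, 4, 5, 6, 7}) = 2
G(15) = mex({0, 1, 2, 3, 4, 5, 6}) = 7
G(16) = mex({0, 2, 3, 5, 6, 7}) = 1
G(17) = mex({0, 1, 2, 3, 5, 6, 7}) = 4
G(18) = mex({0, 1, 2, 4, 5, 6}) = 3
G(19) = mex({0, 1, 3, 4, 5, 7}) = 2
G(20) = mex({0, 2, 3, 4, 5, 6, 7}) = 1
G(21) = mex({0, 1, 2, 3, 5, 6, 7}) = 4
G(22) = mex({0, 1, 2, 3, 4, 5, 7}) = 6
G(23) = mex({0, 1, 2, 3, 4, 5, 6}) = 7
G(24) = mex({0, 1, 2, 3, 5, 6, 7}) = 4
G(25) = mex({0, 2, 3, 4, 6, 7}) = 1
G(26) = mex({0, 1, 3, 4, 5, 6, 7}) = 2
G(27) = mex({0, 1, 2, 3, 4, 5, 6, 7}) = 8
G(28) = mex({0, 1, 2, 3, 4, 6, 7, 8}) = 5
G(29) = mex({0, 1, 2, 3, 5, 6, 7, 8, 9}) = 4
G(30) = mex({0, 1, 2, 3, 4, 5, 6, 9, 10}) = 7
G(31) = mex({0, 1, 3, 4, 5, 7, 10, 11}) = 2
G(32) = mex({0, 2, 3, 4, 5, 6, 7, 9, 11}) = 1
G(33) = mex({0, 1, 2, 3, 4, 5, 6, 7, 9, 12}) = 8
G(34) = mex({0, 1, 2, 3, 4, 5, 7, 8, 11, 12}) = 6
G(35) = mex({0, 1, 2, 3, 4, 5, 6, 8, 9, 10, 11}) = 7
G(36) = mex({0, 1, 2, 3, 5, 6, 7, 9, 10}) = 4
G(37) = mex({0, 2, 3, 4, 6, 7, 9, 10, 11, 12}) = 1
G(38) = mex({0, 1, 3, 4, 5, 6, 7, 9, 10, 11, 12}) = 2
G(39) = mex({0, 1, 2, 4, 5, 6, 7, 9, 10, 12, 14}) = 3
G(40) = mex({0, 2, 3, 4, 6, 7, 11, 12, 14}) = 1
G(41) = mex({0, 1, 2, 3, 5, 6, 7, 9, 10, 11, 12}) = 4
G(42) = mex({0, 1, 2, 3, 4, 5, 6, 9, 10}) = 7
G(43) = mex({0, 1, 3, 4, 5, 7, 9, 10, 12, 15}) = 2
G(44) = mex({0, 2, 3, 4, 5, 6, 7, 9, 10, 12, 15}) = 1
G(45) = mex({0, 1, 2, 3, 4, 5, 6, 7, 9, 10, 12, 14}) = 8
G(46) = mex({0, 1, 3, 4, 5, 7, 8, 11, 12, 14}) = 2
G(47) = mex({0, 1, 2, 3, 4, 5, 6, 8, 9, 10, 11, 12}) = 7
G(48) = mex({0, 1, 2, 3, 5, 6, 7, 9, 10}) = 4
G(49) = mex({0, 2, 3, 4, 6, 7, 9, 10, 11, 12, 15}) = 1
Therefore G(49) = 1.

1


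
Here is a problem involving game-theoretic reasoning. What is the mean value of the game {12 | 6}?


Game = {12 | 6}, a switch {a | b} with numbers a > b.
Its thermograph has left wall a - t and right wall b + t, which meet at t = (a - b)/2, where both equal (a + b)/2. So the mast (mean value) is at (a + b)/2.
Mean = (12 + (6))/2 = 18/2 = 9

9


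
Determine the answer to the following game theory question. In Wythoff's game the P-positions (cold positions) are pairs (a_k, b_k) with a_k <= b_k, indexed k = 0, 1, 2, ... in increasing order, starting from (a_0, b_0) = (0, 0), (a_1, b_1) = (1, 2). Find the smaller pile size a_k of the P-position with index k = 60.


By Wythoff's theorem, a_k = floor(k * phi) and b_k = floor(k * phi^2) = a_k + k, where phi = (1 + sqrt(5))/2 is the golden ratio.
phi = (1 + sqrt(5))/2 = 1.618034
k = 60
k * phi = 60 * 1.618034 = 97.082039
a_60 = floor(k * phi) = 97

97


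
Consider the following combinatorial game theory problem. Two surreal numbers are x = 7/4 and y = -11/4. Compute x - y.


x = 7/4, y = -11/4
Converting to common denominator: 4
x = 7/4, y = -11/4
x - y = 7/4 - -11/4 = 9/2

9/2


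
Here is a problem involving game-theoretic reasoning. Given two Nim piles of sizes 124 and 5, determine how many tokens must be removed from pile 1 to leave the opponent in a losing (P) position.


Piles: 124 and 5
Current XOR: 124 XOR 5 = 121 (non-zero, so this is an N-position).
To make the XOR zero, we need to find a move that balances the piles.
For pile 1 (size 124): target = 124 XOR 121 = 5
We reduce pile 1 from 124 to 5.
Tokens removed: 124 - 5 = 119
Verification: 5 XOR 5 = 0

119


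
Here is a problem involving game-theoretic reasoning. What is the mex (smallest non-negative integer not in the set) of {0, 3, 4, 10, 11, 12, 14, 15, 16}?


Set = {0, 3, 4, 10, 11, 12, 14, 15, 16}
0 is in the set.
1 is NOT in the set. This is the mex.
mex = 1

1


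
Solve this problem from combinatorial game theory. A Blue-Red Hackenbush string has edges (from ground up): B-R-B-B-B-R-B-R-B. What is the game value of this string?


Edges (from ground): B-R-B-B-B-R-B-R-B
By Berlekamp's sign-expansion rule, a Blue-Red Hackenbush stalk has the value of the surreal number whose sign sequence is the edge sequence with B -> + and R -> -.
Sign sequence: +-+++-+-+
Trace the sign expansion in the surreal number tree, starting from 0:
Edge 1: B (sign +) -> bounds (0, +inf), value = 1
Edge 2: R (sign -) -> bounds (0, 1), value = 1/2
Edge 3: B (sign +) -> bounds (1/2, 1), value = 3/4
Edge 4: B (sign +) -> bounds (3/4, 1), value = 7/8
Edge 5: B (sign +) -> bounds (7/8, 1), value = 15/16
Edge 6: R (sign -) -> bounds (7/8, 15/16), value = 29/32
Edge 7: B (sign +) -> bounds (29/32, 15/16), value = 59/64
Edge 8: R (sign -) -> bounds (29/32, 59/64), value = 117/128
Edge 9: B (sign +) -> bounds (117/128, 59/64), value = 235/256
Game value = 235/256

235/256


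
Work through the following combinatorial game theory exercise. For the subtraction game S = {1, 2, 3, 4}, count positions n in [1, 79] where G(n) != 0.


Subtraction set S = {1, 2, 3, 4}, so G(n) = n mod 5.
G(n) = 0 when n is a multiple of 5.
Multiples of 5 in [1, 79]: 15
N-positions (nonzero Grundy) = 79 - 15 = 64

64


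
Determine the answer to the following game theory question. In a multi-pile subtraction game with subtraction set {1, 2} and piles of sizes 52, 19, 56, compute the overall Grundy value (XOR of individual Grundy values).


Subtraction set: {1, 2}
For this subtraction set, G(n) = n mod 3 (period = max + 1 = 3).
Pile 1 (size 52): G(52) = 52 mod 3 = 1
Pile 2 (size 19): G(19) = 19 mod 3 = 1
Pile 3 (size 56): G(56) = 56 mod 3 = 2
Total Grundy value = XOR of all: 1 XOR 1 XOR 2 = 2

2


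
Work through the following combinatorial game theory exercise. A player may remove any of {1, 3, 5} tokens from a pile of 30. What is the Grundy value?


The subtraction set is S = {1, 3, 5}.
G(k) = mex{ G(k - s) : s in S, s <= k }. We compute iteratively: G(0) = 0.
G(1) = mex({0}) = 1
G(2) = mex({1}) = 0
G(3) = mex({0}) = 1
G(4) = mex({1}) = 0
G(5) = mex({0}) = 1
G(6) = mex({1}) = 0
Observe that G(2)..G(6) = 0, 1, 0, 1, 0 repeats G(0)..G(4) = 0, 1, 0, 1, 0.
For k >= max(S) = 5, G(k) is determined by the previous 5 values G(k-5)..G(k-1); a window of 5 consecutive values has recurred shifted by 2, so by induction G(k + 2) = G(k) for all k >= 0: the sequence is periodic from the start with period 2.
One period: G(0..1) = 0, 1.
30 mod 2 = 0, so G(30) = G(0) = 0.

0


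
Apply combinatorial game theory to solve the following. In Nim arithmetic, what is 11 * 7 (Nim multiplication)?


Nim multiplication is bilinear over XOR: (u XOR v) * w = (u*w) XOR (v*w).
So we split each operand into its bit components and XOR the pairwise Nim products.
11 = 1 + 2 + 8 (as XOR of powers of 2).
7 = 1 + 2 + 4 (as XOR of powers of 2).
Using the standard Nim-product table on single bits:
  2*2 = 3,   2*4 = 8,   2*8 = 12,
  4*4 = 6,   4*8 = 11,  8*8 = 13,
and  1*x = x (identity), k*l = l*k (commutative).
Pairwise Nim products:
  1 * 1 = 1
  1 * 2 = 2
  1 * 4 = 4
  2 * 1 = 2
  2 * 2 = 3
  2 * 4 = 8
  8 * 1 = 8
  8 * 2 = 12
  8 * 4 = 11
XOR them: 1 XOR 2 XOR 4 XOR 2 XOR 3 XOR 8 XOR 8 XOR 12 XOR 11 = 1.
Result: 11 * 7 = 1 (in Nim).

1
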